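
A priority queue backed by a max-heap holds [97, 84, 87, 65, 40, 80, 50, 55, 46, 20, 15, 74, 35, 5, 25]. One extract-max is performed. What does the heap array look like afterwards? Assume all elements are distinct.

remove root 97; move last element 25 to root → [25, 84, 87, 65, 40, 80, 50, 55, 46, 20, 15, 74, 35, 5]
25 vs larger child 87 at index 2, swap → [87, 84, 25, 65, 40, 80, 50, 55, 46, 20, 15, 74, 35, 5]
25 vs larger child 80 at index 5, swap → [87, 84, 80, 65, 40, 25, 50, 55, 46, 20, 15, 74, 35, 5]
25 vs larger child 74 at index 11, swap → [87, 84, 80, 65, 40, 74, 50, 55, 46, 20, 15, 25, 35, 5]

[87, 84, 80, 65, 40, 74, 50, 55, 46, 20, 15, 25, 35, 5]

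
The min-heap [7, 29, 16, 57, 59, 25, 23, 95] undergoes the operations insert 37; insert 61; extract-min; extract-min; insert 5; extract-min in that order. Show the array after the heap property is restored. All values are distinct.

[23, 29, 25, 37, 59, 57, 61, 95]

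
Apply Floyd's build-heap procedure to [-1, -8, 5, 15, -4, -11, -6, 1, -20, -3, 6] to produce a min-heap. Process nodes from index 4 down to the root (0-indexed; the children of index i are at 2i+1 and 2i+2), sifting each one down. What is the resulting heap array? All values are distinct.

[-20, -8, -11, -1, -4, 5, -6, 1, 15, -3, 6]

sift down from index 4: already satisfies heap property
sift down from index 3:
  15 vs smaller child -20 at index 8, swap → [-1, -8, 5, -20, -4, -11, -6, 1, 15, -3, 6]
sift down from index 2:
  5 vs smaller child -11 at index 5, swap → [-1, -8, -11, -20, -4, 5, -6, 1, 15, -3, 6]
sift down from index 1:
  -8 vs smaller child -20 at index 3, swap → [-1, -20, -11, -8, -4, 5, -6, 1, 15, -3, 6]
sift down from index 0:
  -1 vs smaller child -20 at index 1, swap → [-20, -1, -11, -8, -4, 5, -6, 1, 15, -3, 6]
  -1 vs smaller child -8 at index 3, swap → [-20, -8, -11, -1, -4, 5, -6, 1, 15, -3, 6]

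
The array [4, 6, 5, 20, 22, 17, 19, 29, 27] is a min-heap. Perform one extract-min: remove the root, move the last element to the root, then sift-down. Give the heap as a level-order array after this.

[5, 6, 17, 20, 22, 27, 19, 29]

remove root 4; move last element 27 to root → [27, 6, 5, 20, 22, 17, 19, 29]
27 vs smaller child 5 at index 2, swap → [5, 6, 27, 20, 22, 17, 19, 29]
27 vs smaller child 17 at index 5, swap → [5, 6, 17, 20, 22, 27, 19, 29]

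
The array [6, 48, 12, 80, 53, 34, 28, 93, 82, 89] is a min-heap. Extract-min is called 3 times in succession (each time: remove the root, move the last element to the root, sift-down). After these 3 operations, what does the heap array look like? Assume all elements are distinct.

[34, 48, 82, 80, 53, 93, 89]

extract-min #1 returns 6:
  remove root 6; move last element 89 to root → [89, 48, 12, 80, 53, 34, 28, 93, 82]
  89 vs smaller child 12 at index 2, swap → [12, 48, 89, 80, 53, 34, 28, 93, 82]
  89 vs smaller child 28 at index 6, swap → [12, 48, 28, 80, 53, 34, 89, 93, 82]
extract-min #2 returns 12:
  remove root 12; move last element 82 to root → [82, 48, 28, 80, 53, 34, 89, 93]
  82 vs smaller child 28 at index 2, swap → [28, 48, 82, 80, 53, 34, 89, 93]
  82 vs smaller child 34 at index 5, swap → [28, 48, 34, 80, 53, 82, 89, 93]
extract-min #3 returns 28:
  remove root 28; move last element 93 to root → [93, 48, 34, 80, 53, 82, 89]
  93 vs smaller child 34 at index 2, swap → [34, 48, 93, 80, 53, 82, 89]
  93 vs smaller child 82 at index 5, swap → [34, 48, 82, 80, 53, 93, 89]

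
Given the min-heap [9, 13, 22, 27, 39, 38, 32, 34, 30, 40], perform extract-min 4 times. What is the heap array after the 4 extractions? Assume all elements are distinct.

extract-min #1 returns 9:
  remove root 9; move last element 40 to root → [40, 13, 22, 27, 39, 38, 32, 34, 30]
  40 vs smaller child 13 at index 1, swap → [13, 40, 22, 27, 39, 38, 32, 34, 30]
  40 vs smaller child 27 at index 3, swap → [13, 27, 22, 40, 39, 38, 32, 34, 30]
  40 vs smaller child 30 at index 8, swap → [13, 27, 22, 30, 39, 38, 32, 34, 40]
extract-min #2 returns 13:
  remove root 13; move last element 40 to root → [40, 27, 22, 30, 39, 38, 32, 34]
  40 vs smaller child 22 at index 2, swap → [22, 27, 40, 30, 39, 38, 32, 34]
  40 vs smaller child 32 at index 6, swap → [22, 27, 32, 30, 39, 38, 40, 34]
extract-min #3 returns 22:
  remove root 22; move last element 34 to root → [34, 27, 32, 30, 39, 38, 40]
  34 vs smaller child 27 at index 1, swap → [27, 34, 32, 30, 39, 38, 40]
  34 vs smaller child 30 at index 3, swap → [27, 30, 32, 34, 39, 38, 40]
extract-min #4 returns 27:
  remove root 27; move last element 40 to root → [40, 30, 32, 34, 39, 38]
  40 vs smaller child 30 at index 1, swap → [30, 40, 32, 34, 39, 38]
  40 vs smaller child 34 at index 3, swap → [30, 34, 32, 40, 39, 38]

[30, 34, 32, 40, 39, 38]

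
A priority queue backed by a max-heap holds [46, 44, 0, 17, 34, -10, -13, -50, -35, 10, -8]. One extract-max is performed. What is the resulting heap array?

[44, 34, 0, 17, 10, -10, -13, -50, -35, -8]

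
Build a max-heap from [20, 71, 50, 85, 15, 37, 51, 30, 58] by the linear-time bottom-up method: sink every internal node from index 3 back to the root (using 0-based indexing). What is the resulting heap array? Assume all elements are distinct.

[85, 71, 51, 58, 15, 37, 50, 30, 20]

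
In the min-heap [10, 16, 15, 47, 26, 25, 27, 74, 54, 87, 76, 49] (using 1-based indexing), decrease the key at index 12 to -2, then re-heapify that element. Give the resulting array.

[-2, 16, 10, 47, 26, 15, 27, 74, 54, 87, 76, 25]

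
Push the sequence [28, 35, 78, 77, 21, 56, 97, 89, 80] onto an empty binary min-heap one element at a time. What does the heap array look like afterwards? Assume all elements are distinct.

Insert 28:
  append 28 at index 0 → [28] (no swap needed)
Insert 35:
  append 35 at index 1 → [28, 35] (no swap needed)
Insert 78:
  append 78 at index 2 → [28, 35, 78] (no swap needed)
Insert 77:
  append 77 at index 3 → [28, 35, 78, 77] (no swap needed)
Insert 21:
  append 21 at index 4 → [28, 35, 78, 77, 21]
  21 < parent 35 at index 1, swap → [28, 21, 78, 77, 35]
  21 < parent 28 at index 0, swap → [21, 28, 78, 77, 35]
Insert 56:
  append 56 at index 5 → [21, 28, 78, 77, 35, 56]
  56 < parent 78 at index 2, swap → [21, 28, 56, 77, 35, 78]
Insert 97:
  append 97 at index 6 → [21, 28, 56, 77, 35, 78, 97] (no swap needed)
Insert 89:
  append 89 at index 7 → [21, 28, 56, 77, 35, 78, 97, 89] (no swap needed)
Insert 80:
  append 80 at index 8 → [21, 28, 56, 77, 35, 78, 97, 89, 80] (no swap needed)

[21, 28, 56, 77, 35, 78, 97, 89, 80]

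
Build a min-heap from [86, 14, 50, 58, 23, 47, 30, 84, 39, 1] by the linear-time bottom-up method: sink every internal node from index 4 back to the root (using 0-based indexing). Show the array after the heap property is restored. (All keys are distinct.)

[1, 14, 30, 39, 23, 47, 50, 84, 58, 86]

sift down from index 4:
  23 vs only child 1 at index 9, swap → [86, 14, 50, 58, 1, 47, 30, 84, 39, 23]
sift down from index 3:
  58 vs smaller child 39 at index 8, swap → [86, 14, 50, 39, 1, 47, 30, 84, 58, 23]
sift down from index 2:
  50 vs smaller child 30 at index 6, swap → [86, 14, 30, 39, 1, 47, 50, 84, 58, 23]
sift down from index 1:
  14 vs smaller child 1 at index 4, swap → [86, 1, 30, 39, 14, 47, 50, 84, 58, 23]
sift down from index 0:
  86 vs smaller child 1 at index 1, swap → [1, 86, 30, 39, 14, 47, 50, 84, 58, 23]
  86 vs smaller child 14 at index 4, swap → [1, 14, 30, 39, 86, 47, 50, 84, 58, 23]
  86 vs only child 23 at index 9, swap → [1, 14, 30, 39, 23, 47, 50, 84, 58, 86]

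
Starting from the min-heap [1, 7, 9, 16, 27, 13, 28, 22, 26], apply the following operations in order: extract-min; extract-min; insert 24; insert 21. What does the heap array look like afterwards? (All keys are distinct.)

[9, 16, 13, 21, 27, 26, 28, 24, 22]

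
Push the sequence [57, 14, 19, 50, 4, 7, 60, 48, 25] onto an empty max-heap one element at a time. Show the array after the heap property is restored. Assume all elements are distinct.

Insert 57:
  append 57 at index 0 → [57] (no swap needed)
Insert 14:
  append 14 at index 1 → [57, 14] (no swap needed)
Insert 19:
  append 19 at index 2 → [57, 14, 19] (no swap needed)
Insert 50:
  append 50 at index 3 → [57, 14, 19, 50]
  50 > parent 14 at index 1, swap → [57, 50, 19, 14]
Insert 4:
  append 4 at index 4 → [57, 50, 19, 14, 4] (no swap needed)
Insert 7:
  append 7 at index 5 → [57, 50, 19, 14, 4, 7] (no swap needed)
Insert 60:
  append 60 at index 6 → [57, 50, 19, 14, 4, 7, 60]
  60 > parent 19 at index 2, swap → [57, 50, 60, 14, 4, 7, 19]
  60 > parent 57 at index 0, swap → [60, 50, 57, 14, 4, 7, 19]
Insert 48:
  append 48 at index 7 → [60, 50, 57, 14, 4, 7, 19, 48]
  48 > parent 14 at index 3, swap → [60, 50, 57, 48, 4, 7, 19, 14]
Insert 25:
  append 25 at index 8 → [60, 50, 57, 48, 4, 7, 19, 14, 25] (no swap needed)

[60, 50, 57, 48, 4, 7, 19, 14, 25]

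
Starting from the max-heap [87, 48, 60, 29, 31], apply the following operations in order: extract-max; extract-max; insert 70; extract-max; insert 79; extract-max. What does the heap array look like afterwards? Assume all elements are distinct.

extract-max → returns 87:
  remove root 87; move last element 31 to root → [31, 48, 60, 29]
  31 vs larger child 60 at index 2, swap → [60, 48, 31, 29]
extract-max → returns 60:
  remove root 60; move last element 29 to root → [29, 48, 31]
  29 vs larger child 48 at index 1, swap → [48, 29, 31]
insert 70:
  append 70 at index 3 → [48, 29, 31, 70]
  70 > parent 29 at index 1, swap → [48, 70, 31, 29]
  70 > parent 48 at index 0, swap → [70, 48, 31, 29]
extract-max → returns 70:
  remove root 70; move last element 29 to root → [29, 48, 31]
  29 vs larger child 48 at index 1, swap → [48, 29, 31]
insert 79:
  append 79 at index 3 → [48, 29, 31, 79]
  79 > parent 29 at index 1, swap → [48, 79, 31, 29]
  79 > parent 48 at index 0, swap → [79, 48, 31, 29]
extract-max → returns 79:
  remove root 79; move last element 29 to root → [29, 48, 31]
  29 vs larger child 48 at index 1, swap → [48, 29, 31]

[48, 29, 31]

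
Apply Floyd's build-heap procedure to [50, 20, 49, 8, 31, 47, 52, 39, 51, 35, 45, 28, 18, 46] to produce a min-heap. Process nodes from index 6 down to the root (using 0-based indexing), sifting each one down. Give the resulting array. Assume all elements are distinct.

sift down from index 6:
  52 vs only child 46 at index 13, swap → [50, 20, 49, 8, 31, 47, 46, 39, 51, 35, 45, 28, 18, 52]
sift down from index 5:
  47 vs smaller child 18 at index 12, swap → [50, 20, 49, 8, 31, 18, 46, 39, 51, 35, 45, 28, 47, 52]
sift down from index 4: already satisfies heap property
sift down from index 3: already satisfies heap property
sift down from index 2:
  49 vs smaller child 18 at index 5, swap → [50, 20, 18, 8, 31, 49, 46, 39, 51, 35, 45, 28, 47, 52]
  49 vs smaller child 28 at index 11, swap → [50, 20, 18, 8, 31, 28, 46, 39, 51, 35, 45, 49, 47, 52]
sift down from index 1:
  20 vs smaller child 8 at index 3, swap → [50, 8, 18, 20, 31, 28, 46, 39, 51, 35, 45, 49, 47, 52]
sift down from index 0:
  50 vs smaller child 8 at index 1, swap → [8, 50, 18, 20, 31, 28, 46, 39, 51, 35, 45, 49, 47, 52]
  50 vs smaller child 20 at index 3, swap → [8, 20, 18, 50, 31, 28, 46, 39, 51, 35, 45, 49, 47, 52]
  50 vs smaller child 39 at index 7, swap → [8, 20, 18, 39, 31, 28, 46, 50, 51, 35, 45, 49, 47, 52]

[8, 20, 18, 39, 31, 28, 46, 50, 51, 35, 45, 49, 47, 52]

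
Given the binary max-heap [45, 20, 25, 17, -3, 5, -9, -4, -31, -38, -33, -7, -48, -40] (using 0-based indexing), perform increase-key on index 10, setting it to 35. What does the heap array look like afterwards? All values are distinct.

set index 10 from -33 to 35 → [45, 20, 25, 17, -3, 5, -9, -4, -31, -38, 35, -7, -48, -40]
35 > parent -3 at index 4, swap → [45, 20, 25, 17, 35, 5, -9, -4, -31, -38, -3, -7, -48, -40]
35 > parent 20 at index 1, swap → [45, 35, 25, 17, 20, 5, -9, -4, -31, -38, -3, -7, -48, -40]

[45, 35, 25, 17, 20, 5, -9, -4, -31, -38, -3, -7, -48, -40]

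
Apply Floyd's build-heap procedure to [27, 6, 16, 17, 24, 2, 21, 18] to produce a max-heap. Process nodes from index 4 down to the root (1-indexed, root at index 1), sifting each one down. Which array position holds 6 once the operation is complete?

sift down from index 4:
  17 vs only child 18 at index 8, swap → [27, 6, 16, 18, 24, 2, 21, 17]
sift down from index 3:
  16 vs larger child 21 at index 7, swap → [27, 6, 21, 18, 24, 2, 16, 17]
sift down from index 2:
  6 vs larger child 24 at index 5, swap → [27, 24, 21, 18, 6, 2, 16, 17]
sift down from index 1: already satisfies heap property
resulting array: [27, 24, 21, 18, 6, 2, 16, 17]

5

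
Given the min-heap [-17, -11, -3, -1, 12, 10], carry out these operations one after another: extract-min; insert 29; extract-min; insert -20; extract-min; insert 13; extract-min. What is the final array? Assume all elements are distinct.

extract-min → returns -17:
  remove root -17; move last element 10 to root → [10, -11, -3, -1, 12]
  10 vs smaller child -11 at index 1, swap → [-11, 10, -3, -1, 12]
  10 vs smaller child -1 at index 3, swap → [-11, -1, -3, 10, 12]
insert 29:
  append 29 at index 5 → [-11, -1, -3, 10, 12, 29] (no swap needed)
extract-min → returns -11:
  remove root -11; move last element 29 to root → [29, -1, -3, 10, 12]
  29 vs smaller child -3 at index 2, swap → [-3, -1, 29, 10, 12]
insert -20:
  append -20 at index 5 → [-3, -1, 29, 10, 12, -20]
  -20 < parent 29 at index 2, swap → [-3, -1, -20, 10, 12, 29]
  -20 < parent -3 at index 0, swap → [-20, -1, -3, 10, 12, 29]
extract-min → returns -20:
  remove root -20; move last element 29 to root → [29, -1, -3, 10, 12]
  29 vs smaller child -3 at index 2, swap → [-3, -1, 29, 10, 12]
insert 13:
  append 13 at index 5 → [-3, -1, 29, 10, 12, 13]
  13 < parent 29 at index 2, swap → [-3, -1, 13, 10, 12, 29]
extract-min → returns -3:
  remove root -3; move last element 29 to root → [29, -1, 13, 10, 12]
  29 vs smaller child -1 at index 1, swap → [-1, 29, 13, 10, 12]
  29 vs smaller child 10 at index 3, swap → [-1, 10, 13, 29, 12]

[-1, 10, 13, 29, 12]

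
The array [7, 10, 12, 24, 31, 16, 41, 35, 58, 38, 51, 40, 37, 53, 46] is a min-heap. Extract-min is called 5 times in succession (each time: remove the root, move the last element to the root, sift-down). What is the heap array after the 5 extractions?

[31, 35, 37, 46, 38, 40, 41, 51, 58, 53]

extract-min #1 returns 7:
  remove root 7; move last element 46 to root → [46, 10, 12, 24, 31, 16, 41, 35, 58, 38, 51, 40, 37, 53]
  46 vs smaller child 10 at index 1, swap → [10, 46, 12, 24, 31, 16, 41, 35, 58, 38, 51, 40, 37, 53]
  46 vs smaller child 24 at index 3, swap → [10, 24, 12, 46, 31, 16, 41, 35, 58, 38, 51, 40, 37, 53]
  46 vs smaller child 35 at index 7, swap → [10, 24, 12, 35, 31, 16, 41, 46, 58, 38, 51, 40, 37, 53]
extract-min #2 returns 10:
  remove root 10; move last element 53 to root → [53, 24, 12, 35, 31, 16, 41, 46, 58, 38, 51, 40, 37]
  53 vs smaller child 12 at index 2, swap → [12, 24, 53, 35, 31, 16, 41, 46, 58, 38, 51, 40, 37]
  53 vs smaller child 16 at index 5, swap → [12, 24, 16, 35, 31, 53, 41, 46, 58, 38, 51, 40, 37]
  53 vs smaller child 37 at index 12, swap → [12, 24, 16, 35, 31, 37, 41, 46, 58, 38, 51, 40, 53]
extract-min #3 returns 12:
  remove root 12; move last element 53 to root → [53, 24, 16, 35, 31, 37, 41, 46, 58, 38, 51, 40]
  53 vs smaller child 16 at index 2, swap → [16, 24, 53, 35, 31, 37, 41, 46, 58, 38, 51, 40]
  53 vs smaller child 37 at index 5, swap → [16, 24, 37, 35, 31, 53, 41, 46, 58, 38, 51, 40]
  53 vs only child 40 at index 11, swap → [16, 24, 37, 35, 31, 40, 41, 46, 58, 38, 51, 53]
extract-min #4 returns 16:
  remove root 16; move last element 53 to root → [53, 24, 37, 35, 31, 40, 41, 46, 58, 38, 51]
  53 vs smaller child 24 at index 1, swap → [24, 53, 37, 35, 31, 40, 41, 46, 58, 38, 51]
  53 vs smaller child 31 at index 4, swap → [24, 31, 37, 35, 53, 40, 41, 46, 58, 38, 51]
  53 vs smaller child 38 at index 9, swap → [24, 31, 37, 35, 38, 40, 41, 46, 58, 53, 51]
extract-min #5 returns 24:
  remove root 24; move last element 51 to root → [51, 31, 37, 35, 38, 40, 41, 46, 58, 53]
  51 vs smaller child 31 at index 1, swap → [31, 51, 37, 35, 38, 40, 41, 46, 58, 53]
  51 vs smaller child 35 at index 3, swap → [31, 35, 37, 51, 38, 40, 41, 46, 58, 53]
  51 vs smaller child 46 at index 7, swap → [31, 35, 37, 46, 38, 40, 41, 51, 58, 53]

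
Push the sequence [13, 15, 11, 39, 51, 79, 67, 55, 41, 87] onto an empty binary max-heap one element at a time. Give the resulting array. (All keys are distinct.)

[87, 79, 67, 41, 55, 11, 51, 13, 39, 15]

Insert 13:
  append 13 at index 0 → [13] (no swap needed)
Insert 15:
  append 15 at index 1 → [13, 15]
  15 > parent 13 at index 0, swap → [15, 13]
Insert 11:
  append 11 at index 2 → [15, 13, 11] (no swap needed)
Insert 39:
  append 39 at index 3 → [15, 13, 11, 39]
  39 > parent 13 at index 1, swap → [15, 39, 11, 13]
  39 > parent 15 at index 0, swap → [39, 15, 11, 13]
Insert 51:
  append 51 at index 4 → [39, 15, 11, 13, 51]
  51 > parent 15 at index 1, swap → [39, 51, 11, 13, 15]
  51 > parent 39 at index 0, swap → [51, 39, 11, 13, 15]
Insert 79:
  append 79 at index 5 → [51, 39, 11, 13, 15, 79]
  79 > parent 11 at index 2, swap → [51, 39, 79, 13, 15, 11]
  79 > parent 51 at index 0, swap → [79, 39, 51, 13, 15, 11]
Insert 67:
  append 67 at index 6 → [79, 39, 51, 13, 15, 11, 67]
  67 > parent 51 at index 2, swap → [79, 39, 67, 13, 15, 11, 51]
Insert 55:
  append 55 at index 7 → [79, 39, 67, 13, 15, 11, 51, 55]
  55 > parent 13 at index 3, swap → [79, 39, 67, 55, 15, 11, 51, 13]
  55 > parent 39 at index 1, swap → [79, 55, 67, 39, 15, 11, 51, 13]
Insert 41:
  append 41 at index 8 → [79, 55, 67, 39, 15, 11, 51, 13, 41]
  41 > parent 39 at index 3, swap → [79, 55, 67, 41, 15, 11, 51, 13, 39]
Insert 87:
  append 87 at index 9 → [79, 55, 67, 41, 15, 11, 51, 13, 39, 87]
  87 > parent 15 at index 4, swap → [79, 55, 67, 41, 87, 11, 51, 13, 39, 15]
  87 > parent 55 at index 1, swap → [79, 87, 67, 41, 55, 11, 51, 13, 39, 15]
  87 > parent 79 at index 0, swap → [87, 79, 67, 41, 55, 11, 51, 13, 39, 15]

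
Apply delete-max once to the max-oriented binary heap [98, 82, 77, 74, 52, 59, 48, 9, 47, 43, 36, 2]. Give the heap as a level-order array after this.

[82, 74, 77, 47, 52, 59, 48, 9, 2, 43, 36]

remove root 98; move last element 2 to root → [2, 82, 77, 74, 52, 59, 48, 9, 47, 43, 36]
2 vs larger child 82 at index 1, swap → [82, 2, 77, 74, 52, 59, 48, 9, 47, 43, 36]
2 vs larger child 74 at index 3, swap → [82, 74, 77, 2, 52, 59, 48, 9, 47, 43, 36]
2 vs larger child 47 at index 8, swap → [82, 74, 77, 47, 52, 59, 48, 9, 2, 43, 36]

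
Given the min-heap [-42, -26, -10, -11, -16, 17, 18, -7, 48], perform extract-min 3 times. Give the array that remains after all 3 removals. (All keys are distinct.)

extract-min #1 returns -42:
  remove root -42; move last element 48 to root → [48, -26, -10, -11, -16, 17, 18, -7]
  48 vs smaller child -26 at index 1, swap → [-26, 48, -10, -11, -16, 17, 18, -7]
  48 vs smaller child -16 at index 4, swap → [-26, -16, -10, -11, 48, 17, 18, -7]
extract-min #2 returns -26:
  remove root -26; move last element -7 to root → [-7, -16, -10, -11, 48, 17, 18]
  -7 vs smaller child -16 at index 1, swap → [-16, -7, -10, -11, 48, 17, 18]
  -7 vs smaller child -11 at index 3, swap → [-16, -11, -10, -7, 48, 17, 18]
extract-min #3 returns -16:
  remove root -16; move last element 18 to root → [18, -11, -10, -7, 48, 17]
  18 vs smaller child -11 at index 1, swap → [-11, 18, -10, -7, 48, 17]
  18 vs smaller child -7 at index 3, swap → [-11, -7, -10, 18, 48, 17]

[-11, -7, -10, 18, 48, 17]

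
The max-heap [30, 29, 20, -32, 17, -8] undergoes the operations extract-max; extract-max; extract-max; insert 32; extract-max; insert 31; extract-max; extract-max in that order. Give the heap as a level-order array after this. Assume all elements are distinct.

[-8, -32]

extract-max → returns 30:
  remove root 30; move last element -8 to root → [-8, 29, 20, -32, 17]
  -8 vs larger child 29 at index 1, swap → [29, -8, 20, -32, 17]
  -8 vs larger child 17 at index 4, swap → [29, 17, 20, -32, -8]
extract-max → returns 29:
  remove root 29; move last element -8 to root → [-8, 17, 20, -32]
  -8 vs larger child 20 at index 2, swap → [20, 17, -8, -32]
extract-max → returns 20:
  remove root 20; move last element -32 to root → [-32, 17, -8]
  -32 vs larger child 17 at index 1, swap → [17, -32, -8]
insert 32:
  append 32 at index 3 → [17, -32, -8, 32]
  32 > parent -32 at index 1, swap → [17, 32, -8, -32]
  32 > parent 17 at index 0, swap → [32, 17, -8, -32]
extract-max → returns 32:
  remove root 32; move last element -32 to root → [-32, 17, -8]
  -32 vs larger child 17 at index 1, swap → [17, -32, -8]
insert 31:
  append 31 at index 3 → [17, -32, -8, 31]
  31 > parent -32 at index 1, swap → [17, 31, -8, -32]
  31 > parent 17 at index 0, swap → [31, 17, -8, -32]
extract-max → returns 31:
  remove root 31; move last element -32 to root → [-32, 17, -8]
  -32 vs larger child 17 at index 1, swap → [17, -32, -8]
extract-max → returns 17:
  remove root 17; move last element -8 to root → [-8, -32] (no swap needed)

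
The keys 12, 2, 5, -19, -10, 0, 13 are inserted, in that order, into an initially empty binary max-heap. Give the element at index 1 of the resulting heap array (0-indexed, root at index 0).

Insert 12:
  append 12 at index 0 → [12] (no swap needed)
Insert 2:
  append 2 at index 1 → [12, 2] (no swap needed)
Insert 5:
  append 5 at index 2 → [12, 2, 5] (no swap needed)
Insert -19:
  append -19 at index 3 → [12, 2, 5, -19] (no swap needed)
Insert -10:
  append -10 at index 4 → [12, 2, 5, -19, -10] (no swap needed)
Insert 0:
  append 0 at index 5 → [12, 2, 5, -19, -10, 0] (no swap needed)
Insert 13:
  append 13 at index 6 → [12, 2, 5, -19, -10, 0, 13]
  13 > parent 5 at index 2, swap → [12, 2, 13, -19, -10, 0, 5]
  13 > parent 12 at index 0, swap → [13, 2, 12, -19, -10, 0, 5]
resulting array: [13, 2, 12, -19, -10, 0, 5]

2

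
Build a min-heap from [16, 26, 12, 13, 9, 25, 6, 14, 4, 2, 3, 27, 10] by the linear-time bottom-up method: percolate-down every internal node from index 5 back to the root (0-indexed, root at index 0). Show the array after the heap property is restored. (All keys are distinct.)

sift down from index 5:
  25 vs smaller child 10 at index 12, swap → [16, 26, 12, 13, 9, 10, 6, 14, 4, 2, 3, 27, 25]
sift down from index 4:
  9 vs smaller child 2 at index 9, swap → [16, 26, 12, 13, 2, 10, 6, 14, 4, 9, 3, 27, 25]
sift down from index 3:
  13 vs smaller child 4 at index 8, swap → [16, 26, 12, 4, 2, 10, 6, 14, 13, 9, 3, 27, 25]
sift down from index 2:
  12 vs smaller child 6 at index 6, swap → [16, 26, 6, 4, 2, 10, 12, 14, 13, 9, 3, 27, 25]
sift down from index 1:
  26 vs smaller child 2 at index 4, swap → [16, 2, 6, 4, 26, 10, 12, 14, 13, 9, 3, 27, 25]
  26 vs smaller child 3 at index 10, swap → [16, 2, 6, 4, 3, 10, 12, 14, 13, 9, 26, 27, 25]
sift down from index 0:
  16 vs smaller child 2 at index 1, swap → [2, 16, 6, 4, 3, 10, 12, 14, 13, 9, 26, 27, 25]
  16 vs smaller child 3 at index 4, swap → [2, 3, 6, 4, 16, 10, 12, 14, 13, 9, 26, 27, 25]
  16 vs smaller child 9 at index 9, swap → [2, 3, 6, 4, 9, 10, 12, 14, 13, 16, 26, 27, 25]

[2, 3, 6, 4, 9, 10, 12, 14, 13, 16, 26, 27, 25]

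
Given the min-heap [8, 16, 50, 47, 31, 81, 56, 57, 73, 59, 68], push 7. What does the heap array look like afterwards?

append 7 at index 11 → [8, 16, 50, 47, 31, 81, 56, 57, 73, 59, 68, 7]
7 < parent 81 at index 5, swap → [8, 16, 50, 47, 31, 7, 56, 57, 73, 59, 68, 81]
7 < parent 50 at index 2, swap → [8, 16, 7, 47, 31, 50, 56, 57, 73, 59, 68, 81]
7 < parent 8 at index 0, swap → [7, 16, 8, 47, 31, 50, 56, 57, 73, 59, 68, 81]

[7, 16, 8, 47, 31, 50, 56, 57, 73, 59, 68, 81]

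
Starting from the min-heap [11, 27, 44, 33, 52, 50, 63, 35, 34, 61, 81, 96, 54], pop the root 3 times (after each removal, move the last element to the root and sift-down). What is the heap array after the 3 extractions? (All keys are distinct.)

[34, 35, 44, 54, 52, 50, 63, 96, 81, 61]

extract-min #1 returns 11:
  remove root 11; move last element 54 to root → [54, 27, 44, 33, 52, 50, 63, 35, 34, 61, 81, 96]
  54 vs smaller child 27 at index 1, swap → [27, 54, 44, 33, 52, 50, 63, 35, 34, 61, 81, 96]
  54 vs smaller child 33 at index 3, swap → [27, 33, 44, 54, 52, 50, 63, 35, 34, 61, 81, 96]
  54 vs smaller child 34 at index 8, swap → [27, 33, 44, 34, 52, 50, 63, 35, 54, 61, 81, 96]
extract-min #2 returns 27:
  remove root 27; move last element 96 to root → [96, 33, 44, 34, 52, 50, 63, 35, 54, 61, 81]
  96 vs smaller child 33 at index 1, swap → [33, 96, 44, 34, 52, 50, 63, 35, 54, 61, 81]
  96 vs smaller child 34 at index 3, swap → [33, 34, 44, 96, 52, 50, 63, 35, 54, 61, 81]
  96 vs smaller child 35 at index 7, swap → [33, 34, 44, 35, 52, 50, 63, 96, 54, 61, 81]
extract-min #3 returns 33:
  remove root 33; move last element 81 to root → [81, 34, 44, 35, 52, 50, 63, 96, 54, 61]
  81 vs smaller child 34 at index 1, swap → [34, 81, 44, 35, 52, 50, 63, 96, 54, 61]
  81 vs smaller child 35 at index 3, swap → [34, 35, 44, 81, 52, 50, 63, 96, 54, 61]
  81 vs smaller child 54 at index 8, swap → [34, 35, 44, 54, 52, 50, 63, 96, 81, 61]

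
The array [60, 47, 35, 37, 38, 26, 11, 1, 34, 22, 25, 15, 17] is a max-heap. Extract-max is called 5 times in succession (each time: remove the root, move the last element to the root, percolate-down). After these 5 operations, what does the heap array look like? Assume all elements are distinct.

[34, 25, 26, 17, 15, 22, 11, 1]

extract-max #1 returns 60:
  remove root 60; move last element 17 to root → [17, 47, 35, 37, 38, 26, 11, 1, 34, 22, 25, 15]
  17 vs larger child 47 at index 1, swap → [47, 17, 35, 37, 38, 26, 11, 1, 34, 22, 25, 15]
  17 vs larger child 38 at index 4, swap → [47, 38, 35, 37, 17, 26, 11, 1, 34, 22, 25, 15]
  17 vs larger child 25 at index 10, swap → [47, 38, 35, 37, 25, 26, 11, 1, 34, 22, 17, 15]
extract-max #2 returns 47:
  remove root 47; move last element 15 to root → [15, 38, 35, 37, 25, 26, 11, 1, 34, 22, 17]
  15 vs larger child 38 at index 1, swap → [38, 15, 35, 37, 25, 26, 11, 1, 34, 22, 17]
  15 vs larger child 37 at index 3, swap → [38, 37, 35, 15, 25, 26, 11, 1, 34, 22, 17]
  15 vs larger child 34 at index 8, swap → [38, 37, 35, 34, 25, 26, 11, 1, 15, 22, 17]
extract-max #3 returns 38:
  remove root 38; move last element 17 to root → [17, 37, 35, 34, 25, 26, 11, 1, 15, 22]
  17 vs larger child 37 at index 1, swap → [37, 17, 35, 34, 25, 26, 11, 1, 15, 22]
  17 vs larger child 34 at index 3, swap → [37, 34, 35, 17, 25, 26, 11, 1, 15, 22]
extract-max #4 returns 37:
  remove root 37; move last element 22 to root → [22, 34, 35, 17, 25, 26, 11, 1, 15]
  22 vs larger child 35 at index 2, swap → [35, 34, 22, 17, 25, 26, 11, 1, 15]
  22 vs larger child 26 at index 5, swap → [35, 34, 26, 17, 25, 22, 11, 1, 15]
extract-max #5 returns 35:
  remove root 35; move last element 15 to root → [15, 34, 26, 17, 25, 22, 11, 1]
  15 vs larger child 34 at index 1, swap → [34, 15, 26, 17, 25, 22, 11, 1]
  15 vs larger child 25 at index 4, swap → [34, 25, 26, 17, 15, 22, 11, 1]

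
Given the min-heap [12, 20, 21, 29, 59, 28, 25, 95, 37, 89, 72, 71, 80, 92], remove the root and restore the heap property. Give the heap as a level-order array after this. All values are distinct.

[20, 29, 21, 37, 59, 28, 25, 95, 92, 89, 72, 71, 80]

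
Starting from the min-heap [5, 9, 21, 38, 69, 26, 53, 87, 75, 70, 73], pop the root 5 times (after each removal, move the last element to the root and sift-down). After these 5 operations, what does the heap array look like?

extract-min #1 returns 5:
  remove root 5; move last element 73 to root → [73, 9, 21, 38, 69, 26, 53, 87, 75, 70]
  73 vs smaller child 9 at index 1, swap → [9, 73, 21, 38, 69, 26, 53, 87, 75, 70]
  73 vs smaller child 38 at index 3, swap → [9, 38, 21, 73, 69, 26, 53, 87, 75, 70]
extract-min #2 returns 9:
  remove root 9; move last element 70 to root → [70, 38, 21, 73, 69, 26, 53, 87, 75]
  70 vs smaller child 21 at index 2, swap → [21, 38, 70, 73, 69, 26, 53, 87, 75]
  70 vs smaller child 26 at index 5, swap → [21, 38, 26, 73, 69, 70, 53, 87, 75]
extract-min #3 returns 21:
  remove root 21; move last element 75 to root → [75, 38, 26, 73, 69, 70, 53, 87]
  75 vs smaller child 26 at index 2, swap → [26, 38, 75, 73, 69, 70, 53, 87]
  75 vs smaller child 53 at index 6, swap → [26, 38, 53, 73, 69, 70, 75, 87]
extract-min #4 returns 26:
  remove root 26; move last element 87 to root → [87, 38, 53, 73, 69, 70, 75]
  87 vs smaller child 38 at index 1, swap → [38, 87, 53, 73, 69, 70, 75]
  87 vs smaller child 69 at index 4, swap → [38, 69, 53, 73, 87, 70, 75]
extract-min #5 returns 38:
  remove root 38; move last element 75 to root → [75, 69, 53, 73, 87, 70]
  75 vs smaller child 53 at index 2, swap → [53, 69, 75, 73, 87, 70]
  75 vs only child 70 at index 5, swap → [53, 69, 70, 73, 87, 75]

[53, 69, 70, 73, 87, 75]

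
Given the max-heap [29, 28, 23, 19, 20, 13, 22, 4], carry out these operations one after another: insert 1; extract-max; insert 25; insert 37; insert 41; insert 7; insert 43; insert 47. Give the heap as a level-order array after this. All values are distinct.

[47, 37, 43, 20, 28, 23, 41, 4, 19, 1, 25, 7, 13, 22]

insert 1:
  append 1 at index 8 → [29, 28, 23, 19, 20, 13, 22, 4, 1] (no swap needed)
extract-max → returns 29:
  remove root 29; move last element 1 to root → [1, 28, 23, 19, 20, 13, 22, 4]
  1 vs larger child 28 at index 1, swap → [28, 1, 23, 19, 20, 13, 22, 4]
  1 vs larger child 20 at index 4, swap → [28, 20, 23, 19, 1, 13, 22, 4]
insert 25:
  append 25 at index 8 → [28, 20, 23, 19, 1, 13, 22, 4, 25]
  25 > parent 19 at index 3, swap → [28, 20, 23, 25, 1, 13, 22, 4, 19]
  25 > parent 20 at index 1, swap → [28, 25, 23, 20, 1, 13, 22, 4, 19]
insert 37:
  append 37 at index 9 → [28, 25, 23, 20, 1, 13, 22, 4, 19, 37]
  37 > parent 1 at index 4, swap → [28, 25, 23, 20, 37, 13, 22, 4, 19, 1]
  37 > parent 25 at index 1, swap → [28, 37, 23, 20, 25, 13, 22, 4, 19, 1]
  37 > parent 28 at index 0, swap → [37, 28, 23, 20, 25, 13, 22, 4, 19, 1]
insert 41:
  append 41 at index 10 → [37, 28, 23, 20, 25, 13, 22, 4, 19, 1, 41]
  41 > parent 25 at index 4, swap → [37, 28, 23, 20, 41, 13, 22, 4, 19, 1, 25]
  41 > parent 28 at index 1, swap → [37, 41, 23, 20, 28, 13, 22, 4, 19, 1, 25]
  41 > parent 37 at index 0, swap → [41, 37, 23, 20, 28, 13, 22, 4, 19, 1, 25]
insert 7:
  append 7 at index 11 → [41, 37, 23, 20, 28, 13, 22, 4, 19, 1, 25, 7] (no swap needed)
insert 43:
  append 43 at index 12 → [41, 37, 23, 20, 28, 13, 22, 4, 19, 1, 25, 7, 43]
  43 > parent 13 at index 5, swap → [41, 37, 23, 20, 28, 43, 22, 4, 19, 1, 25, 7, 13]
  43 > parent 23 at index 2, swap → [41, 37, 43, 20, 28, 23, 22, 4, 19, 1, 25, 7, 13]
  43 > parent 41 at index 0, swap → [43, 37, 41, 20, 28, 23, 22, 4, 19, 1, 25, 7, 13]
insert 47:
  append 47 at index 13 → [43, 37, 41, 20, 28, 23, 22, 4, 19, 1, 25, 7, 13, 47]
  47 > parent 22 at index 6, swap → [43, 37, 41, 20, 28, 23, 47, 4, 19, 1, 25, 7, 13, 22]
  47 > parent 41 at index 2, swap → [43, 37, 47, 20, 28, 23, 41, 4, 19, 1, 25, 7, 13, 22]
  47 > parent 43 at index 0, swap → [47, 37, 43, 20, 28, 23, 41, 4, 19, 1, 25, 7, 13, 22]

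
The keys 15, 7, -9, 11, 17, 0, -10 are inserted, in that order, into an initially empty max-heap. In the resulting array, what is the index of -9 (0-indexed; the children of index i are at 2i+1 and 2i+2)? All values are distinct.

5

Insert 15:
  append 15 at index 0 → [15] (no swap needed)
Insert 7:
  append 7 at index 1 → [15, 7] (no swap needed)
Insert -9:
  append -9 at index 2 → [15, 7, -9] (no swap needed)
Insert 11:
  append 11 at index 3 → [15, 7, -9, 11]
  11 > parent 7 at index 1, swap → [15, 11, -9, 7]
Insert 17:
  append 17 at index 4 → [15, 11, -9, 7, 17]
  17 > parent 11 at index 1, swap → [15, 17, -9, 7, 11]
  17 > parent 15 at index 0, swap → [17, 15, -9, 7, 11]
Insert 0:
  append 0 at index 5 → [17, 15, -9, 7, 11, 0]
  0 > parent -9 at index 2, swap → [17, 15, 0, 7, 11, -9]
Insert -10:
  append -10 at index 6 → [17, 15, 0, 7, 11, -9, -10] (no swap needed)
resulting array: [17, 15, 0, 7, 11, -9, -10]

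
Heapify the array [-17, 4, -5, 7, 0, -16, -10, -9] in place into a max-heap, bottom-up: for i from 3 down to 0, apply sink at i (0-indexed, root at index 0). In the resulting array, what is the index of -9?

sift down from index 3: already satisfies heap property
sift down from index 2: already satisfies heap property
sift down from index 1:
  4 vs larger child 7 at index 3, swap → [-17, 7, -5, 4, 0, -16, -10, -9]
sift down from index 0:
  -17 vs larger child 7 at index 1, swap → [7, -17, -5, 4, 0, -16, -10, -9]
  -17 vs larger child 4 at index 3, swap → [7, 4, -5, -17, 0, -16, -10, -9]
  -17 vs only child -9 at index 7, swap → [7, 4, -5, -9, 0, -16, -10, -17]
resulting array: [7, 4, -5, -9, 0, -16, -10, -17]

3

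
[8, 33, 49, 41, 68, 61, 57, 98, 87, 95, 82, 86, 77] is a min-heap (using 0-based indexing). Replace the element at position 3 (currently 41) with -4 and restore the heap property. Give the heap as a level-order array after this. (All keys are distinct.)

[-4, 8, 49, 33, 68, 61, 57, 98, 87, 95, 82, 86, 77]

set index 3 from 41 to -4 → [8, 33, 49, -4, 68, 61, 57, 98, 87, 95, 82, 86, 77]
-4 < parent 33 at index 1, swap → [8, -4, 49, 33, 68, 61, 57, 98, 87, 95, 82, 86, 77]
-4 < parent 8 at index 0, swap → [-4, 8, 49, 33, 68, 61, 57, 98, 87, 95, 82, 86, 77]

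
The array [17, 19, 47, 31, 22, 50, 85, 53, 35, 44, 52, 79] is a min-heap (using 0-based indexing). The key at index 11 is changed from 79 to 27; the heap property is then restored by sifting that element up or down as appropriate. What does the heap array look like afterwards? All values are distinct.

[17, 19, 27, 31, 22, 47, 85, 53, 35, 44, 52, 50]

set index 11 from 79 to 27 → [17, 19, 47, 31, 22, 50, 85, 53, 35, 44, 52, 27]
27 < parent 50 at index 5, swap → [17, 19, 47, 31, 22, 27, 85, 53, 35, 44, 52, 50]
27 < parent 47 at index 2, swap → [17, 19, 27, 31, 22, 47, 85, 53, 35, 44, 52, 50]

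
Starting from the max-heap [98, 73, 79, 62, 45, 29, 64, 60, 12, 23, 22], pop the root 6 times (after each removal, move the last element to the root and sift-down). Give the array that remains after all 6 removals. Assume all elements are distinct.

extract-max #1 returns 98:
  remove root 98; move last element 22 to root → [22, 73, 79, 62, 45, 29, 64, 60, 12, 23]
  22 vs larger child 79 at index 2, swap → [79, 73, 22, 62, 45, 29, 64, 60, 12, 23]
  22 vs larger child 64 at index 6, swap → [79, 73, 64, 62, 45, 29, 22, 60, 12, 23]
extract-max #2 returns 79:
  remove root 79; move last element 23 to root → [23, 73, 64, 62, 45, 29, 22, 60, 12]
  23 vs larger child 73 at index 1, swap → [73, 23, 64, 62, 45, 29, 22, 60, 12]
  23 vs larger child 62 at index 3, swap → [73, 62, 64, 23, 45, 29, 22, 60, 12]
  23 vs larger child 60 at index 7, swap → [73, 62, 64, 60, 45, 29, 22, 23, 12]
extract-max #3 returns 73:
  remove root 73; move last element 12 to root → [12, 62, 64, 60, 45, 29, 22, 23]
  12 vs larger child 64 at index 2, swap → [64, 62, 12, 60, 45, 29, 22, 23]
  12 vs larger child 29 at index 5, swap → [64, 62, 29, 60, 45, 12, 22, 23]
extract-max #4 returns 64:
  remove root 64; move last element 23 to root → [23, 62, 29, 60, 45, 12, 22]
  23 vs larger child 62 at index 1, swap → [62, 23, 29, 60, 45, 12, 22]
  23 vs larger child 60 at index 3, swap → [62, 60, 29, 23, 45, 12, 22]
extract-max #5 returns 62:
  remove root 62; move last element 22 to root → [22, 60, 29, 23, 45, 12]
  22 vs larger child 60 at index 1, swap → [60, 22, 29, 23, 45, 12]
  22 vs larger child 45 at index 4, swap → [60, 45, 29, 23, 22, 12]
extract-max #6 returns 60:
  remove root 60; move last element 12 to root → [12, 45, 29, 23, 22]
  12 vs larger child 45 at index 1, swap → [45, 12, 29, 23, 22]
  12 vs larger child 23 at index 3, swap → [45, 23, 29, 12, 22]

[45, 23, 29, 12, 22]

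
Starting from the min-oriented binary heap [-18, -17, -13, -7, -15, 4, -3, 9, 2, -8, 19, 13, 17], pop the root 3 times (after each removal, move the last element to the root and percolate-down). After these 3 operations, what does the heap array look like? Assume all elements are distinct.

extract-min #1 returns -18:
  remove root -18; move last element 17 to root → [17, -17, -13, -7, -15, 4, -3, 9, 2, -8, 19, 13]
  17 vs smaller child -17 at index 1, swap → [-17, 17, -13, -7, -15, 4, -3, 9, 2, -8, 19, 13]
  17 vs smaller child -15 at index 4, swap → [-17, -15, -13, -7, 17, 4, -3, 9, 2, -8, 19, 13]
  17 vs smaller child -8 at index 9, swap → [-17, -15, -13, -7, -8, 4, -3, 9, 2, 17, 19, 13]
extract-min #2 returns -17:
  remove root -17; move last element 13 to root → [13, -15, -13, -7, -8, 4, -3, 9, 2, 17, 19]
  13 vs smaller child -15 at index 1, swap → [-15, 13, -13, -7, -8, 4, -3, 9, 2, 17, 19]
  13 vs smaller child -8 at index 4, swap → [-15, -8, -13, -7, 13, 4, -3, 9, 2, 17, 19]
extract-min #3 returns -15:
  remove root -15; move last element 19 to root → [19, -8, -13, -7, 13, 4, -3, 9, 2, 17]
  19 vs smaller child -13 at index 2, swap → [-13, -8, 19, -7, 13, 4, -3, 9, 2, 17]
  19 vs smaller child -3 at index 6, swap → [-13, -8, -3, -7, 13, 4, 19, 9, 2, 17]

[-13, -8, -3, -7, 13, 4, 19, 9, 2, 17]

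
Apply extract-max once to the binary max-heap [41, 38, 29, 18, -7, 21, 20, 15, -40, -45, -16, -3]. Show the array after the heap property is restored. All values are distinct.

remove root 41; move last element -3 to root → [-3, 38, 29, 18, -7, 21, 20, 15, -40, -45, -16]
-3 vs larger child 38 at index 1, swap → [38, -3, 29, 18, -7, 21, 20, 15, -40, -45, -16]
-3 vs larger child 18 at index 3, swap → [38, 18, 29, -3, -7, 21, 20, 15, -40, -45, -16]
-3 vs larger child 15 at index 7, swap → [38, 18, 29, 15, -7, 21, 20, -3, -40, -45, -16]

[38, 18, 29, 15, -7, 21, 20, -3, -40, -45, -16]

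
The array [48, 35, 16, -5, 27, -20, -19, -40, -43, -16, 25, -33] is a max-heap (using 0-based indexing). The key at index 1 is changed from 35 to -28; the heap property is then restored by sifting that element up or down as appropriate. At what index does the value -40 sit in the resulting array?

7

set index 1 from 35 to -28 → [48, -28, 16, -5, 27, -20, -19, -40, -43, -16, 25, -33]
-28 vs larger child 27 at index 4, swap → [48, 27, 16, -5, -28, -20, -19, -40, -43, -16, 25, -33]
-28 vs larger child 25 at index 10, swap → [48, 27, 16, -5, 25, -20, -19, -40, -43, -16, -28, -33]
resulting array: [48, 27, 16, -5, 25, -20, -19, -40, -43, -16, -28, -33]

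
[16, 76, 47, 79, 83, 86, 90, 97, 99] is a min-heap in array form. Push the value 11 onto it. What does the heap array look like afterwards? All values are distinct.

[11, 16, 47, 79, 76, 86, 90, 97, 99, 83]

append 11 at index 9 → [16, 76, 47, 79, 83, 86, 90, 97, 99, 11]
11 < parent 83 at index 4, swap → [16, 76, 47, 79, 11, 86, 90, 97, 99, 83]
11 < parent 76 at index 1, swap → [16, 11, 47, 79, 76, 86, 90, 97, 99, 83]
11 < parent 16 at index 0, swap → [11, 16, 47, 79, 76, 86, 90, 97, 99, 83]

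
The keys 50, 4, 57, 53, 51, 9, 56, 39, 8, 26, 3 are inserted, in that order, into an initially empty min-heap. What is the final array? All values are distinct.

[3, 4, 9, 39, 8, 57, 56, 53, 50, 51, 26]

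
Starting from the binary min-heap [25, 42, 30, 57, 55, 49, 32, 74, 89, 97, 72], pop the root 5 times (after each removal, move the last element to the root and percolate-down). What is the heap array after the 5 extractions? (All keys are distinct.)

[55, 57, 72, 74, 89, 97]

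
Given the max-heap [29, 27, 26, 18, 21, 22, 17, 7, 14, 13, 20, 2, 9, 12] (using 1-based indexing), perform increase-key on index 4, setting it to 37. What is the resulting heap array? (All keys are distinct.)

[37, 29, 26, 27, 21, 22, 17, 7, 14, 13, 20, 2, 9, 12]

set index 4 from 18 to 37 → [29, 27, 26, 37, 21, 22, 17, 7, 14, 13, 20, 2, 9, 12]
37 > parent 27 at index 2, swap → [29, 37, 26, 27, 21, 22, 17, 7, 14, 13, 20, 2, 9, 12]
37 > parent 29 at index 1, swap → [37, 29, 26, 27, 21, 22, 17, 7, 14, 13, 20, 2, 9, 12]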